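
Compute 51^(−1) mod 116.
51^(−1) ≡ 91 (mod 116)

Apply the extended Euclidean algorithm to (116, 51), tracking rows (r, s, t) with s·116 + t·51 = r. Each division r_prev = q·r_cur + r_new produces the new row as (previous row) − q·(current row):
  row A: (116, 1, 0)   [1·116 + 0·51 = 116]
  row B: (51, 0, 1)   [0·116 + 1·51 = 51]
  116 = 2·51 + 14   → row C = row A − 2·row B = (14, 1, −2)   [check: 1·116 − 2·51 = 14]
  51 = 3·14 + 9   → row D = row B − 3·row C = (9, −3, 7)   [check: −3·116 + 7·51 = 9]
  14 = 1·9 + 5   → row E = row C − 1·row D = (5, 4, −9)   [check: 4·116 − 9·51 = 5]
  9 = 1·5 + 4   → row F = row D − 1·row E = (4, −7, 16)   [check: −7·116 + 16·51 = 4]
  5 = 1·4 + 1   → row G = row E − 1·row F = (1, 11, −25)   [check: 11·116 − 25·51 = 1]
  4 = 4·1 + 0   → remainder 0, stop. gcd = 1 (last nonzero row G).
The gcd is 1, so 51 is invertible mod 116. The last nonzero row gives 11·116 − 25·51 = 1, so t = −25. So 51^(−1) ≡ −25 ≡ 91 (mod 116). Verify: 51 · 91 = 4641 ≡ 1 (mod 116). ✓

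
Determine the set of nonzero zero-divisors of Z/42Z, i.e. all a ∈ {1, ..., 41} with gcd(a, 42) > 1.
nonzero zero-divisors of Z/42Z = {2, 3, 4, 6, 7, 8, 9, 10, 12, 14, 15, 16, 18, 20, 21, 22, 24, 26, 27, 28, 30, 32, 33, 34, 35, 36, 38, 39, 40}

An element a ∈ Z/42Z (with a ≠ 0) is a zero-divisor iff gcd(a, 42) > 1 (because a is a unit precisely when gcd(a, n) = 1, and in Z/nZ every nonzero, non-unit element is a zero-divisor). Scan a = 1, ..., 41 and keep those with gcd(a, 42) > 1:
  gcd(2, 42) = 2, gcd(3, 42) = 3, gcd(4, 42) = 2, gcd(6, 42) = 6, gcd(7, 42) = 7, gcd(8, 42) = 2, gcd(9, 42) = 3, gcd(10, 42) = 2, gcd(12, 42) = 6, gcd(14, 42) = 14, gcd(15, 42) = 3, gcd(16, 42) = 2, gcd(18, 42) = 6, gcd(20, 42) = 2, gcd(21, 42) = 21, gcd(22, 42) = 2, gcd(24, 42) = 6, gcd(26, 42) = 2, gcd(27, 42) = 3, gcd(28, 42) = 14, gcd(30, 42) = 6, gcd(32, 42) = 2, gcd(33, 42) = 3, gcd(34, 42) = 2, gcd(35, 42) = 7, gcd(36, 42) = 6, gcd(38, 42) = 2, gcd(39, 42) = 3, gcd(40, 42) = 2.
All other a ∈ {1, ..., 41} have gcd(a, 42) = 1 and are units. So the nonzero zero-divisors are exactly the 29 values of a appearing in this scan.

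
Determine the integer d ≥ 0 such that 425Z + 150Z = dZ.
(425, 150) = (25); d = 25

In the PID Z, (a, b) is generated by gcd(a, b). Compute gcd(425, 150) with the extended Euclidean algorithm, tracking rows (r, s, t) with s·425 + t·150 = r:
  row A: (425, 1, 0)   [1·425 + 0·150 = 425]
  row B: (150, 0, 1)   [0·425 + 1·150 = 150]
  425 = 2·150 + 125   → row C = row A − 2·row B = (125, 1, −2)   [check: 1·425 − 2·150 = 125]
  150 = 1·125 + 25   → row D = row B − 1·row C = (25, −1, 3)   [check: −1·425 + 3·150 = 25]
  125 = 5·25 + 0   → remainder 0, stop. gcd = 25 (last nonzero row D).
So gcd(425, 150) = 25, with Bézout identity −1·425 + 3·150 = 25. Containment (⊇): the Bézout identity exhibits 25 as an element of (425, 150), giving (25) ⊆ (425, 150). Containment (⊆): since 25 | 425 and 25 | 150 (425 = 25·17, 150 = 25·6), every Z-linear combination of 425 and 150 is divisible by 25, so (425, 150) ⊆ (25). Therefore (425, 150) = (25), d = 25.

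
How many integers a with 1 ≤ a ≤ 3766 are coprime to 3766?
The number of a ∈ {1, ..., 3766} with gcd(a, 3766) = 1 is by definition Euler's totient φ(3766). φ is multiplicative, with φ(p^e) = p^e − p^(e−1). Factorise 3766 = 2 · 7 · 269. Then
  φ(3766) = (2 − 1) · (7 − 1) · (269 − 1) = 1 · 6 · 268 = 1608.
So there are 1608 such integers.

Final answer: 1608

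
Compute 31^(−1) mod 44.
Apply the extended Euclidean algorithm to (44, 31), tracking rows (r, s, t) with s·44 + t·31 = r. Each division r_prev = q·r_cur + r_new produces the new row as (previous row) − q·(current row):
  row A: (44, 1, 0)   [1·44 + 0·31 = 44]
  row B: (31, 0, 1)   [0·44 + 1·31 = 31]
  44 = 1·31 + 13   → row C = row A − 1·row B = (13, 1, −1)   [check: 1·44 − 1·31 = 13]
  31 = 2·13 + 5   → row D = row B − 2·row C = (5, −2, 3)   [check: −2·44 + 3·31 = 5]
  13 = 2·5 + 3   → row E = row C − 2·row D = (3, 5, −7)   [check: 5·44 − 7·31 = 3]
  5 = 1·3 + 2   → row F = row D − 1·row E = (2, −7, 10)   [check: −7·44 + 10·31 = 2]
  3 = 1·2 + 1   → row G = row E − 1·row F = (1, 12, −17)   [check: 12·44 − 17·31 = 1]
  2 = 2·1 + 0   → remainder 0, stop. gcd = 1 (last nonzero row G).
The gcd is 1, so 31 is invertible mod 44. The last nonzero row gives 12·44 − 17·31 = 1, so t = −17. So 31^(−1) ≡ −17 ≡ 27 (mod 44). Verify: 31 · 27 = 837 ≡ 1 (mod 44). ✓

Final answer: 31^(−1) ≡ 27 (mod 44)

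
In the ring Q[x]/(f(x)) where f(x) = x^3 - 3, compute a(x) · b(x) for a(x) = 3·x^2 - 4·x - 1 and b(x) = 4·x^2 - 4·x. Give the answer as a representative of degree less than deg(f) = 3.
First multiply in Q[x] without reducing: a · b = 12·x^4 - 28·x^3 + 12·x^2 + 4·x. Now divide by f(x) = x^3 - 3, eliminating the leading term at each step:
  leading term 12·x^4: subtract (12·x)·f(x) = 12·x^4 - 36·x, leaving -28·x^3 + 12·x^2 + 40·x
  leading term -28·x^3: subtract (-28)·f(x) = 84 - 28·x^3, leaving 12·x^2 + 40·x - 84
The degree is now < 3, so this is the remainder. Hence a · b ≡ 12·x^2 + 40·x - 84 in Q[x]/(f).

Final answer: a · b ≡ 12·x^2 + 40·x - 84 (mod f(x))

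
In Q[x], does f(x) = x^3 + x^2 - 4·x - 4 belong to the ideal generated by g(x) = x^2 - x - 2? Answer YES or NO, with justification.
YES

In Q[x] the ideal (g) consists of all multiples of g, so f ∈ (g) iff g | f, i.e. iff the remainder of f on division by g is 0. Divide f by g (g is monic, so eliminate the leading term of the running remainder at each step):
  leading term x^3: subtract (x)·g(x) = x^3 - x^2 - 2·x, leaving 2·x^2 - 2·x - 4
  leading term 2·x^2: subtract (2)·g(x) = 2·x^2 - 2·x - 4, leaving 0
The remainder is 0, so f(x) = g(x) · h(x) with h(x) = x + 2. Hence g | f, i.e. f ∈ (g).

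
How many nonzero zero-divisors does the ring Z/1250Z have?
Z/1250Z has 749 nonzero zero-divisors

In Z/1250Z each nonzero element is either a unit (gcd with 1250 is 1) or a zero-divisor (gcd > 1). The number of units is φ(1250): factorise 1250 = 2 · 5^4, so φ(1250) = (2 − 1) · (5^4 − 5^3) = 1 · 500 = 500. The nonzero elements number 1250 − 1 = 1249. Hence the nonzero zero-divisors number 1249 − 500 = 749.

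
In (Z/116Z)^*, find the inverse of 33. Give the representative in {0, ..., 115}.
Apply the extended Euclidean algorithm to (116, 33), tracking rows (r, s, t) with s·116 + t·33 = r. Each division r_prev = q·r_cur + r_new produces the new row as (previous row) − q·(current row):
  row A: (116, 1, 0)   [1·116 + 0·33 = 116]
  row B: (33, 0, 1)   [0·116 + 1·33 = 33]
  116 = 3·33 + 17   → row C = row A − 3·row B = (17, 1, −3)   [check: 1·116 − 3·33 = 17]
  33 = 1·17 + 16   → row D = row B − 1·row C = (16, −1, 4)   [check: −1·116 + 4·33 = 16]
  17 = 1·16 + 1   → row E = row C − 1·row D = (1, 2, −7)   [check: 2·116 − 7·33 = 1]
  16 = 16·1 + 0   → remainder 0, stop. gcd = 1 (last nonzero row E).
The gcd is 1, so 33 is invertible mod 116. The last nonzero row gives 2·116 − 7·33 = 1, so t = −7. So 33^(−1) ≡ −7 ≡ 109 (mod 116). Verify: 33 · 109 = 3597 ≡ 1 (mod 116). ✓

Final answer: 33^(−1) ≡ 109 (mod 116)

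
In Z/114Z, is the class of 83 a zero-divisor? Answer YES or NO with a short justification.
NO

gcd(83, 114) = 1, so 83 is a unit in Z/114Z (it has a multiplicative inverse). A unit cannot be a zero-divisor: if 83·b ≡ 0 then multiplying both sides by 83^(−1) gives b ≡ 0. So 83 is not a zero-divisor.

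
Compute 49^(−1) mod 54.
49^(−1) ≡ 43 (mod 54)

Apply the extended Euclidean algorithm to (54, 49), tracking rows (r, s, t) with s·54 + t·49 = r. Each division r_prev = q·r_cur + r_new produces the new row as (previous row) − q·(current row):
  row A: (54, 1, 0)   [1·54 + 0·49 = 54]
  row B: (49, 0, 1)   [0·54 + 1·49 = 49]
  54 = 1·49 + 5   → row C = row A − 1·row B = (5, 1, −1)   [check: 1·54 − 1·49 = 5]
  49 = 9·5 + 4   → row D = row B − 9·row C = (4, −9, 10)   [check: −9·54 + 10·49 = 4]
  5 = 1·4 + 1   → row E = row C − 1·row D = (1, 10, −11)   [check: 10·54 − 11·49 = 1]
  4 = 4·1 + 0   → remainder 0, stop. gcd = 1 (last nonzero row E).
The gcd is 1, so 49 is invertible mod 54. The last nonzero row gives 10·54 − 11·49 = 1, so t = −11. So 49^(−1) ≡ −11 ≡ 43 (mod 54). Verify: 49 · 43 = 2107 ≡ 1 (mod 54). ✓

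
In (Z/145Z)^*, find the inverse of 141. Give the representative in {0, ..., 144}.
141^(−1) ≡ 36 (mod 145)

Apply the extended Euclidean algorithm to (145, 141), tracking rows (r, s, t) with s·145 + t·141 = r. Each division r_prev = q·r_cur + r_new produces the new row as (previous row) − q·(current row):
  row A: (145, 1, 0)   [1·145 + 0·141 = 145]
  row B: (141, 0, 1)   [0·145 + 1·141 = 141]
  145 = 1·141 + 4   → row C = row A − 1·row B = (4, 1, −1)   [check: 1·145 − 1·141 = 4]
  141 = 35·4 + 1   → row D = row B − 35·row C = (1, −35, 36)   [check: −35·145 + 36·141 = 1]
  4 = 4·1 + 0   → remainder 0, stop. gcd = 1 (last nonzero row D).
The gcd is 1, so 141 is invertible mod 145. The last nonzero row gives −35·145 + 36·141 = 1, so t = 36. So 141^(−1) ≡ 36 (mod 145). Verify: 141 · 36 = 5076 ≡ 1 (mod 145). ✓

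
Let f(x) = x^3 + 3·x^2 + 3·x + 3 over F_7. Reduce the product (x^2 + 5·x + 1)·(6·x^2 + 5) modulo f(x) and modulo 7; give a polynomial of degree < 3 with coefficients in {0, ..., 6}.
a · b ≡ 6·x^2 + 6·x + 4 (mod f(x))

Multiply as integer polynomials: a · b = 6·x^4 + 30·x^3 + 11·x^2 + 25·x + 5. Reducing coefficients mod 7: a · b ≡ 6·x^4 + 2·x^3 + 4·x^2 + 4·x + 5. Now divide by f(x) = x^3 + 3·x^2 + 3·x + 3 in F_7[x], eliminating the leading term at each step:
  leading term 6·x^4: subtract (6·x)·f(x) = 6·x^4 + 4·x^3 + 4·x^2 + 4·x, leaving 5·x^3 + 5 (coefficients mod 7)
  leading term 5·x^3: subtract (5)·f(x) = 5·x^3 + x^2 + x + 1, leaving 6·x^2 + 6·x + 4 (coefficients mod 7)
The degree is now < 3, so this is the remainder. Hence a · b ≡ 6·x^2 + 6·x + 4 in F_7[x]/(f).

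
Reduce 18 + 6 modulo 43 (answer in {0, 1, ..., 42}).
24

Both summands are already reduced mod 43. 18 + 6 = 24; 24 = 0·43 + 24, so (18 + 6) mod 43 = 24.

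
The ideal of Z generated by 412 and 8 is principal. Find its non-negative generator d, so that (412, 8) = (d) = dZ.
In the PID Z, (a, b) is generated by gcd(a, b). Compute gcd(412, 8) with the extended Euclidean algorithm, tracking rows (r, s, t) with s·412 + t·8 = r:
  row A: (412, 1, 0)   [1·412 + 0·8 = 412]
  row B: (8, 0, 1)   [0·412 + 1·8 = 8]
  412 = 51·8 + 4   → row C = row A − 51·row B = (4, 1, −51)   [check: 1·412 − 51·8 = 4]
  8 = 2·4 + 0   → remainder 0, stop. gcd = 4 (last nonzero row C).
So gcd(412, 8) = 4, with Bézout identity 1·412 − 51·8 = 4. Containment (⊇): the Bézout identity exhibits 4 as an element of (412, 8), giving (4) ⊆ (412, 8). Containment (⊆): since 4 | 412 and 4 | 8 (412 = 4·103, 8 = 4·2), every Z-linear combination of 412 and 8 is divisible by 4, so (412, 8) ⊆ (4). Therefore (412, 8) = (4), d = 4.

Final answer: (412, 8) = (4); d = 4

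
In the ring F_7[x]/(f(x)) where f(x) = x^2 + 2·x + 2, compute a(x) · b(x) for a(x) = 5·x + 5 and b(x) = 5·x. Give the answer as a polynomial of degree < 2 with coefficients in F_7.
a · b ≡ 3·x + 6 (mod f(x))

Multiply as integer polynomials: a · b = 25·x^2 + 25·x. Reducing coefficients mod 7: a · b ≡ 4·x^2 + 4·x. Now divide by f(x) = x^2 + 2·x + 2 in F_7[x], eliminating the leading term at each step:
  leading term 4·x^2: subtract (4)·f(x) = 4·x^2 + x + 1, leaving 3·x + 6 (coefficients mod 7)
The degree is now < 2, so this is the remainder. Hence a · b ≡ 3·x + 6 in F_7[x]/(f).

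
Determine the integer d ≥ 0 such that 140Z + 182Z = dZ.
In the PID Z, (a, b) is generated by gcd(a, b). Compute gcd(182, 140) with the extended Euclidean algorithm, tracking rows (r, s, t) with s·182 + t·140 = r:
  row A: (182, 1, 0)   [1·182 + 0·140 = 182]
  row B: (140, 0, 1)   [0·182 + 1·140 = 140]
  182 = 1·140 + 42   → row C = row A − 1·row B = (42, 1, −1)   [check: 1·182 − 1·140 = 42]
  140 = 3·42 + 14   → row D = row B − 3·row C = (14, −3, 4)   [check: −3·182 + 4·140 = 14]
  42 = 3·14 + 0   → remainder 0, stop. gcd = 14 (last nonzero row D).
So gcd(140, 182) = 14, with Bézout identity −3·182 + 4·140 = 14. Containment (⊇): the Bézout identity exhibits 14 as an element of (140, 182), giving (14) ⊆ (140, 182). Containment (⊆): since 14 | 140 and 14 | 182 (140 = 14·10, 182 = 14·13), every Z-linear combination of 140 and 182 is divisible by 14, so (140, 182) ⊆ (14). Therefore (140, 182) = (14), d = 14.

Final answer: (140, 182) = (14); d = 14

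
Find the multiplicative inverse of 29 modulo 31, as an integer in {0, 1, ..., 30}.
Apply the extended Euclidean algorithm to (31, 29), tracking rows (r, s, t) with s·31 + t·29 = r. Each division r_prev = q·r_cur + r_new produces the new row as (previous row) − q·(current row):
  row A: (31, 1, 0)   [1·31 + 0·29 = 31]
  row B: (29, 0, 1)   [0·31 + 1·29 = 29]
  31 = 1·29 + 2   → row C = row A − 1·row B = (2, 1, −1)   [check: 1·31 − 1·29 = 2]
  29 = 14·2 + 1   → row D = row B − 14·row C = (1, −14, 15)   [check: −14·31 + 15·29 = 1]
  2 = 2·1 + 0   → remainder 0, stop. gcd = 1 (last nonzero row D).
The gcd is 1, so 29 is invertible mod 31. The last nonzero row gives −14·31 + 15·29 = 1, so t = 15. So 29^(−1) ≡ 15 (mod 31). Verify: 29 · 15 = 435 ≡ 1 (mod 31). ✓

Final answer: 29^(−1) ≡ 15 (mod 31)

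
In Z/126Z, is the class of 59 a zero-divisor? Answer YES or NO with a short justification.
gcd(59, 126) = 1, so 59 is a unit in Z/126Z (it has a multiplicative inverse). A unit cannot be a zero-divisor: if 59·b ≡ 0 then multiplying both sides by 59^(−1) gives b ≡ 0. So 59 is not a zero-divisor.

Final answer: NO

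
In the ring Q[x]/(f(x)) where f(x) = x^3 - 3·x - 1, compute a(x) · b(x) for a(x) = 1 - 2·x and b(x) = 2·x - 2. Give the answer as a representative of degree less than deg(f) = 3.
First multiply in Q[x] without reducing: a · b = -4·x^2 + 6·x - 2. This already has degree < 3, so no reduction is needed. Hence a · b ≡ -4·x^2 + 6·x - 2 in Q[x]/(f).

Final answer: a · b ≡ -4·x^2 + 6·x - 2 (mod f(x))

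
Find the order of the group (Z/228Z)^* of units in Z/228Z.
|(Z/228Z)^*| = 72

(Z/228Z)^* consists of the classes a with gcd(a, 228) = 1, so its order is φ(228). φ is multiplicative, with φ(p^e) = p^e − p^(e−1). Factorise 228 = 2^2 · 3 · 19. Then
  φ(228) = (2^2 − 2^1) · (3 − 1) · (19 − 1) = 2 · 2 · 18 = 72.
Thus |(Z/228Z)^*| = 72.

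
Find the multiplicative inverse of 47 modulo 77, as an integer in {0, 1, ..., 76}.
Apply the extended Euclidean algorithm to (77, 47), tracking rows (r, s, t) with s·77 + t·47 = r. Each division r_prev = q·r_cur + r_new produces the new row as (previous row) − q·(current row):
  row A: (77, 1, 0)   [1·77 + 0·47 = 77]
  row B: (47, 0, 1)   [0·77 + 1·47 = 47]
  77 = 1·47 + 30   → row C = row A − 1·row B = (30, 1, −1)   [check: 1·77 − 1·47 = 30]
  47 = 1·30 + 17   → row D = row B − 1·row C = (17, −1, 2)   [check: −1·77 + 2·47 = 17]
  30 = 1·17 + 13   → row E = row C − 1·row D = (13, 2, −3)   [check: 2·77 − 3·47 = 13]
  17 = 1·13 + 4   → row F = row D − 1·row E = (4, −3, 5)   [check: −3·77 + 5·47 = 4]
  13 = 3·4 + 1   → row G = row E − 3·row F = (1, 11, −18)   [check: 11·77 − 18·47 = 1]
  4 = 4·1 + 0   → remainder 0, stop. gcd = 1 (last nonzero row G).
The gcd is 1, so 47 is invertible mod 77. The last nonzero row gives 11·77 − 18·47 = 1, so t = −18. So 47^(−1) ≡ −18 ≡ 59 (mod 77). Verify: 47 · 59 = 2773 ≡ 1 (mod 77). ✓

Final answer: 47^(−1) ≡ 59 (mod 77)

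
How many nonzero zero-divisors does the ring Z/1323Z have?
Z/1323Z has 566 nonzero zero-divisors

In Z/1323Z each nonzero element is either a unit (gcd with 1323 is 1) or a zero-divisor (gcd > 1). The number of units is φ(1323): factorise 1323 = 3^3 · 7^2, so φ(1323) = (3^3 − 3^2) · (7^2 − 7^1) = 18 · 42 = 756. The nonzero elements number 1323 − 1 = 1322. Hence the nonzero zero-divisors number 1322 − 756 = 566.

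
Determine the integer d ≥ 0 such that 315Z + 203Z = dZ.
(315, 203) = (7); d = 7

In the PID Z, (a, b) is generated by gcd(a, b). Compute gcd(315, 203) with the extended Euclidean algorithm, tracking rows (r, s, t) with s·315 + t·203 = r:
  row A: (315, 1, 0)   [1·315 + 0·203 = 315]
  row B: (203, 0, 1)   [0·315 + 1·203 = 203]
  315 = 1·203 + 112   → row C = row A − 1·row B = (112, 1, −1)   [check: 1·315 − 1·203 = 112]
  203 = 1·112 + 91   → row D = row B − 1·row C = (91, −1, 2)   [check: −1·315 + 2·203 = 91]
  112 = 1·91 + 21   → row E = row C − 1·row D = (21, 2, −3)   [check: 2·315 − 3·203 = 21]
  91 = 4·21 + 7   → row F = row D − 4·row E = (7, −9, 14)   [check: −9·315 + 14·203 = 7]
  21 = 3·7 + 0   → remainder 0, stop. gcd = 7 (last nonzero row F).
So gcd(315, 203) = 7, with Bézout identity −9·315 + 14·203 = 7. Containment (⊇): the Bézout identity exhibits 7 as an element of (315, 203), giving (7) ⊆ (315, 203). Containment (⊆): since 7 | 315 and 7 | 203 (315 = 7·45, 203 = 7·29), every Z-linear combination of 315 and 203 is divisible by 7, so (315, 203) ⊆ (7). Therefore (315, 203) = (7), d = 7.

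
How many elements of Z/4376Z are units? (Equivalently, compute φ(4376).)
Z/4376Z has φ(4376) = 2184 units

An element a ∈ Z/4376Z is a unit iff gcd(a, 4376) = 1, so the number of units is φ(4376). φ is multiplicative, with φ(p^e) = p^e − p^(e−1). Factorise 4376 = 2^3 · 547. Then
  φ(4376) = (2^3 − 2^2) · (547 − 1) = 4 · 546 = 2184.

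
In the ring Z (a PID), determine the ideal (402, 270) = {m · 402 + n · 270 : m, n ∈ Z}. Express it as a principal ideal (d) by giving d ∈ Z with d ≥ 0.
In the PID Z, (a, b) is generated by gcd(a, b). Compute gcd(402, 270) with the extended Euclidean algorithm, tracking rows (r, s, t) with s·402 + t·270 = r:
  row A: (402, 1, 0)   [1·402 + 0·270 = 402]
  row B: (270, 0, 1)   [0·402 + 1·270 = 270]
  402 = 1·270 + 132   → row C = row A − 1·row B = (132, 1, −1)   [check: 1·402 − 1·270 = 132]
  270 = 2·132 + 6   → row D = row B − 2·row C = (6, −2, 3)   [check: −2·402 + 3·270 = 6]
  132 = 22·6 + 0   → remainder 0, stop. gcd = 6 (last nonzero row D).
So gcd(402, 270) = 6, with Bézout identity −2·402 + 3·270 = 6. Containment (⊇): the Bézout identity exhibits 6 as an element of (402, 270), giving (6) ⊆ (402, 270). Containment (⊆): since 6 | 402 and 6 | 270 (402 = 6·67, 270 = 6·45), every Z-linear combination of 402 and 270 is divisible by 6, so (402, 270) ⊆ (6). Therefore (402, 270) = (6), d = 6.

Final answer: (402, 270) = (6); d = 6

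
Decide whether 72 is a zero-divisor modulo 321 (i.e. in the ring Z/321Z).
YES

gcd(72, 321) = 3 > 1, so 72 is not a unit in Z/321Z. In Z/nZ every nonzero non-unit is a zero-divisor: explicitly, take b = 321/gcd = 107 ≠ 0 (mod 321); then 72·107 = 7704 = 24·321, i.e. 72·107 ≡ 0 (mod 321). So 72 is a zero-divisor.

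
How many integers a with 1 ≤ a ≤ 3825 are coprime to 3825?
The number of a ∈ {1, ..., 3825} with gcd(a, 3825) = 1 is by definition Euler's totient φ(3825). φ is multiplicative, with φ(p^e) = p^e − p^(e−1). Factorise 3825 = 3^2 · 5^2 · 17. Then
  φ(3825) = (3^2 − 3^1) · (5^2 − 5^1) · (17 − 1) = 6 · 20 · 16 = 1920.
So there are 1920 such integers.

Final answer: 1920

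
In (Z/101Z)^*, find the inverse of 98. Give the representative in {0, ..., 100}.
Apply the extended Euclidean algorithm to (101, 98), tracking rows (r, s, t) with s·101 + t·98 = r. Each division r_prev = q·r_cur + r_new produces the new row as (previous row) − q·(current row):
  row A: (101, 1, 0)   [1·101 + 0·98 = 101]
  row B: (98, 0, 1)   [0·101 + 1·98 = 98]
  101 = 1·98 + 3   → row C = row A − 1·row B = (3, 1, −1)   [check: 1·101 − 1·98 = 3]
  98 = 32·3 + 2   → row D = row B − 32·row C = (2, −32, 33)   [check: −32·101 + 33·98 = 2]
  3 = 1·2 + 1   → row E = row C − 1·row D = (1, 33, −34)   [check: 33·101 − 34·98 = 1]
  2 = 2·1 + 0   → remainder 0, stop. gcd = 1 (last nonzero row E).
The gcd is 1, so 98 is invertible mod 101. The last nonzero row gives 33·101 − 34·98 = 1, so t = −34. So 98^(−1) ≡ −34 ≡ 67 (mod 101). Verify: 98 · 67 = 6566 ≡ 1 (mod 101). ✓

Final answer: 98^(−1) ≡ 67 (mod 101)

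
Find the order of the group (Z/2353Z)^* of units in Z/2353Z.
|(Z/2353Z)^*| = 2160

(Z/2353Z)^* consists of the classes a with gcd(a, 2353) = 1, so its order is φ(2353). φ is multiplicative, with φ(p^e) = p^e − p^(e−1). Factorise 2353 = 13 · 181. Then
  φ(2353) = (13 − 1) · (181 − 1) = 12 · 180 = 2160.
Thus |(Z/2353Z)^*| = 2160.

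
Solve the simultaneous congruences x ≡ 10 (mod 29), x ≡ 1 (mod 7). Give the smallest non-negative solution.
x ≡ 155 (mod 203); the representative in [0, 203) is 155

The moduli 29, 7 are pairwise coprime, so by the CRT there is a unique solution mod 29·7 = 203.
Solve by successive substitution. Start with x ≡ 10 (mod 29).
  Combine with x ≡ 1 (mod 7): write x = 10 + 29·t and require 10 + 29·t ≡ 1 (mod 7), i.e. 29·t ≡ 1 − 10 ≡ 5 (mod 7). Since 29^(−1) ≡ 1 (mod 7) (29 ≡ 1 (mod 7)), t ≡ 1·5 ≡ 5 (mod 7). So x ≡ 10 + 29·5 = 155 (mod 203).
Unique solution in [0, 203): x = 155.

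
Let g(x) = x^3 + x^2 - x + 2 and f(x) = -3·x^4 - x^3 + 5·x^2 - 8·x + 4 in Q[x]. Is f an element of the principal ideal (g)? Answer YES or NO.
YES

In Q[x] the ideal (g) consists of all multiples of g, so f ∈ (g) iff g | f, i.e. iff the remainder of f on division by g is 0. Divide f by g (g is monic, so eliminate the leading term of the running remainder at each step):
  leading term -3·x^4: subtract (-3·x)·g(x) = -3·x^4 - 3·x^3 + 3·x^2 - 6·x, leaving 2·x^3 + 2·x^2 - 2·x + 4
  leading term 2·x^3: subtract (2)·g(x) = 2·x^3 + 2·x^2 - 2·x + 4, leaving 0
The remainder is 0, so f(x) = g(x) · h(x) with h(x) = 2 - 3·x. Hence g | f, i.e. f ∈ (g).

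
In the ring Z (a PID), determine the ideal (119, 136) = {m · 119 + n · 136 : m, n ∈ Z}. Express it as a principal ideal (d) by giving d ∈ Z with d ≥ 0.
In the PID Z, (a, b) is generated by gcd(a, b). Compute gcd(136, 119) with the extended Euclidean algorithm, tracking rows (r, s, t) with s·136 + t·119 = r:
  row A: (136, 1, 0)   [1·136 + 0·119 = 136]
  row B: (119, 0, 1)   [0·136 + 1·119 = 119]
  136 = 1·119 + 17   → row C = row A − 1·row B = (17, 1, −1)   [check: 1·136 − 1·119 = 17]
  119 = 7·17 + 0   → remainder 0, stop. gcd = 17 (last nonzero row C).
So gcd(119, 136) = 17, with Bézout identity 1·136 − 1·119 = 17. Containment (⊇): the Bézout identity exhibits 17 as an element of (119, 136), giving (17) ⊆ (119, 136). Containment (⊆): since 17 | 119 and 17 | 136 (119 = 17·7, 136 = 17·8), every Z-linear combination of 119 and 136 is divisible by 17, so (119, 136) ⊆ (17). Therefore (119, 136) = (17), d = 17.

Final answer: (119, 136) = (17); d = 17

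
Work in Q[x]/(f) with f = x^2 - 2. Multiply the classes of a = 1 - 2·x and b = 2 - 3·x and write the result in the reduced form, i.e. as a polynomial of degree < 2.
First multiply in Q[x] without reducing: a · b = 6·x^2 - 7·x + 2. Now divide by f(x) = x^2 - 2, eliminating the leading term at each step:
  leading term 6·x^2: subtract (6)·f(x) = 6·x^2 - 12, leaving 14 - 7·x
The degree is now < 2, so this is the remainder. Hence a · b ≡ 14 - 7·x in Q[x]/(f).

Final answer: a · b ≡ 14 - 7·x (mod f(x))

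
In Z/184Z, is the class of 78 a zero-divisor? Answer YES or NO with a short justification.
gcd(78, 184) = 2 > 1, so 78 is not a unit in Z/184Z. In Z/nZ every nonzero non-unit is a zero-divisor: explicitly, take b = 184/gcd = 92 ≠ 0 (mod 184); then 78·92 = 7176 = 39·184, i.e. 78·92 ≡ 0 (mod 184). So 78 is a zero-divisor.

Final answer: YES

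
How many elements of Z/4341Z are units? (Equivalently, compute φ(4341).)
An element a ∈ Z/4341Z is a unit iff gcd(a, 4341) = 1, so the number of units is φ(4341). φ is multiplicative, with φ(p^e) = p^e − p^(e−1). Factorise 4341 = 3 · 1447. Then
  φ(4341) = (3 − 1) · (1447 − 1) = 2 · 1446 = 2892.

Final answer: Z/4341Z has φ(4341) = 2892 units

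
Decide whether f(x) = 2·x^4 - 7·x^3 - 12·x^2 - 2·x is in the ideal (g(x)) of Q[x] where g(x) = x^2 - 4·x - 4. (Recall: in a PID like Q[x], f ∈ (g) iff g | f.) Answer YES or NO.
In Q[x] the ideal (g) consists of all multiples of g, so f ∈ (g) iff g | f, i.e. iff the remainder of f on division by g is 0. Divide f by g (g is monic, so eliminate the leading term of the running remainder at each step):
  leading term 2·x^4: subtract (2·x^2)·g(x) = 2·x^4 - 8·x^3 - 8·x^2, leaving x^3 - 4·x^2 - 2·x
  leading term x^3: subtract (x)·g(x) = x^3 - 4·x^2 - 4·x, leaving 2·x
The remainder r(x) = 2·x ≠ 0 (and deg r < deg g), so g ∤ f, i.e. f ∉ (g).

Final answer: NO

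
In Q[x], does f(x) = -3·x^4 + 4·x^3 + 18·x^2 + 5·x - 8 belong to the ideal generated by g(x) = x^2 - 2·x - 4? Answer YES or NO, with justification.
In Q[x] the ideal (g) consists of all multiples of g, so f ∈ (g) iff g | f, i.e. iff the remainder of f on division by g is 0. Divide f by g (g is monic, so eliminate the leading term of the running remainder at each step):
  leading term -3·x^4: subtract (-3·x^2)·g(x) = -3·x^4 + 6·x^3 + 12·x^2, leaving -2·x^3 + 6·x^2 + 5·x - 8
  leading term -2·x^3: subtract (-2·x)·g(x) = -2·x^3 + 4·x^2 + 8·x, leaving 2·x^2 - 3·x - 8
  leading term 2·x^2: subtract (2)·g(x) = 2·x^2 - 4·x - 8, leaving x
The remainder r(x) = x ≠ 0 (and deg r < deg g), so g ∤ f, i.e. f ∉ (g).

Final answer: NO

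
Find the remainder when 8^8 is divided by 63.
Use repeated squaring. Binary(8) = 1000. Walk through the bits of the exponent 8 left-to-right: at each bit after the leading one, square the running value, then multiply by 8 if the bit is 1 (always reducing mod 63):
  bit 1 = 1 (leading): start with 8.
  bit 2 = 0: square 8^2 = 64 ≡ 1 (mod 63).
  bit 3 = 0: square 1^2 = 1 (mod 63).
  bit 4 = 0: square 1^2 = 1 (mod 63).
Final value: 8^8 ≡ 1 (mod 63).

Final answer: 1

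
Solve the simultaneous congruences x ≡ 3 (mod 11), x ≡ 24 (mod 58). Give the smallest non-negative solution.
The moduli 11, 58 are pairwise coprime, so by the CRT there is a unique solution mod 11·58 = 638.
Solve by successive substitution. Start with x ≡ 3 (mod 11).
  Combine with x ≡ 24 (mod 58): write x = 3 + 11·t and require 3 + 11·t ≡ 24 (mod 58), i.e. 11·t ≡ 24 − 3 ≡ 21 (mod 58). Since 11^(−1) ≡ 37 (mod 58), t ≡ 37·21 ≡ 23 (mod 58). So x ≡ 3 + 11·23 = 256 (mod 638).
Unique solution in [0, 638): x = 256.

Final answer: x ≡ 256 (mod 638); the representative in [0, 638) is 256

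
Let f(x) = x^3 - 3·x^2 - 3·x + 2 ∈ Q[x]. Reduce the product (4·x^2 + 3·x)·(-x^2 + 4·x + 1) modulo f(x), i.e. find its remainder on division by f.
First multiply in Q[x] without reducing: a · b = -4·x^4 + 13·x^3 + 16·x^2 + 3·x. Now divide by f(x) = x^3 - 3·x^2 - 3·x + 2, eliminating the leading term at each step:
  leading term -4·x^4: subtract (-4·x)·f(x) = -4·x^4 + 12·x^3 + 12·x^2 - 8·x, leaving x^3 + 4·x^2 + 11·x
  leading term x^3: subtract (1)·f(x) = x^3 - 3·x^2 - 3·x + 2, leaving 7·x^2 + 14·x - 2
The degree is now < 3, so this is the remainder. Hence a · b ≡ 7·x^2 + 14·x - 2 in Q[x]/(f).

Final answer: a · b ≡ 7·x^2 + 14·x - 2 (mod f(x))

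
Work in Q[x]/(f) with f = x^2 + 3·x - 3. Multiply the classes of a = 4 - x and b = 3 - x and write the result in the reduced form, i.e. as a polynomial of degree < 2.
First multiply in Q[x] without reducing: a · b = x^2 - 7·x + 12. Now divide by f(x) = x^2 + 3·x - 3, eliminating the leading term at each step:
  leading term x^2: subtract (1)·f(x) = x^2 + 3·x - 3, leaving 15 - 10·x
The degree is now < 2, so this is the remainder. Hence a · b ≡ 15 - 10·x in Q[x]/(f).

Final answer: a · b ≡ 15 - 10·x (mod f(x))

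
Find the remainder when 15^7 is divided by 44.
27

Use repeated squaring. Binary(7) = 111. Walk through the bits of the exponent 7 left-to-right: at each bit after the leading one, square the running value, then multiply by 15 if the bit is 1 (always reducing mod 44):
  bit 1 = 1 (leading): start with 15.
  bit 2 = 1: square 15^2 = 225 ≡ 5; bit is 1, so multiply 5·15 = 75 ≡ 31 (mod 44).
  bit 3 = 1: square 31^2 = 961 ≡ 37; bit is 1, so multiply 37·15 = 555 ≡ 27 (mod 44).
Final value: 15^7 ≡ 27 (mod 44).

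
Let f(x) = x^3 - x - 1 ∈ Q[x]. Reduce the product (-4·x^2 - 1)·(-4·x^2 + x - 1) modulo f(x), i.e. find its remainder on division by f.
First multiply in Q[x] without reducing: a · b = 16·x^4 - 4·x^3 + 8·x^2 - x + 1. Now divide by f(x) = x^3 - x - 1, eliminating the leading term at each step:
  leading term 16·x^4: subtract (16·x)·f(x) = 16·x^4 - 16·x^2 - 16·x, leaving -4·x^3 + 24·x^2 + 15·x + 1
  leading term -4·x^3: subtract (-4)·f(x) = -4·x^3 + 4·x + 4, leaving 24·x^2 + 11·x - 3
The degree is now < 3, so this is the remainder. Hence a · b ≡ 24·x^2 + 11·x - 3 in Q[x]/(f).

Final answer: a · b ≡ 24·x^2 + 11·x - 3 (mod f(x))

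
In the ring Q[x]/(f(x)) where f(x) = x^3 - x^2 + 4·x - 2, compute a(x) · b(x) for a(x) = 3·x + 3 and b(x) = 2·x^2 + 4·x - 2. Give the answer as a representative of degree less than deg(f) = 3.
a · b ≡ 24·x^2 - 18·x + 6 (mod f(x))

First multiply in Q[x] without reducing: a · b = 6·x^3 + 18·x^2 + 6·x - 6. Now divide by f(x) = x^3 - x^2 + 4·x - 2, eliminating the leading term at each step:
  leading term 6·x^3: subtract (6)·f(x) = 6·x^3 - 6·x^2 + 24·x - 12, leaving 24·x^2 - 18·x + 6
The degree is now < 3, so this is the remainder. Hence a · b ≡ 24·x^2 - 18·x + 6 in Q[x]/(f).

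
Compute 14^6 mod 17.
Use repeated squaring. Binary(6) = 110. Walk through the bits of the exponent 6 left-to-right: at each bit after the leading one, square the running value, then multiply by 14 if the bit is 1 (always reducing mod 17):
  bit 1 = 1 (leading): start with 14.
  bit 2 = 1: square 14^2 = 196 ≡ 9; bit is 1, so multiply 9·14 = 126 ≡ 7 (mod 17).
  bit 3 = 0: square 7^2 = 49 ≡ 15 (mod 17).
Final value: 14^6 ≡ 15 (mod 17).

Final answer: 15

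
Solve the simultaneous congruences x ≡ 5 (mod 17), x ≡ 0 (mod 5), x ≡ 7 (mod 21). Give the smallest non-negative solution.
The moduli 17, 5, 21 are pairwise coprime, so by the CRT there is a unique solution mod 17·5·21 = 1785.
Solve by successive substitution. Start with x ≡ 5 (mod 17).
  Combine with x ≡ 0 (mod 5): write x = 5 + 17·t and require 5 + 17·t ≡ 0 (mod 5), i.e. 17·t ≡ 0 − 5 ≡ 0 (mod 5). Since 17^(−1) ≡ 3 (mod 5) (17 ≡ 2 (mod 5)), t ≡ 3·0 ≡ 0 (mod 5). So x ≡ 5 + 17·0 = 5 (mod 85).
  Combine with x ≡ 7 (mod 21): write x = 5 + 85·t and require 5 + 85·t ≡ 7 (mod 21), i.e. 85·t ≡ 7 − 5 ≡ 2 (mod 21). Since 85^(−1) ≡ 1 (mod 21) (85 ≡ 1 (mod 21)), t ≡ 1·2 ≡ 2 (mod 21). So x ≡ 5 + 85·2 = 175 (mod 1785).
Unique solution in [0, 1785): x = 175.

Final answer: x ≡ 175 (mod 1785); the representative in [0, 1785) is 175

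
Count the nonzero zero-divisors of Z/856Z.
Z/856Z has 431 nonzero zero-divisors

In Z/856Z each nonzero element is either a unit (gcd with 856 is 1) or a zero-divisor (gcd > 1). The number of units is φ(856): factorise 856 = 2^3 · 107, so φ(856) = (2^3 − 2^2) · (107 − 1) = 4 · 106 = 424. The nonzero elements number 856 − 1 = 855. Hence the nonzero zero-divisors number 855 − 424 = 431.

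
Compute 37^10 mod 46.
41

Use repeated squaring. Binary(10) = 1010. Walk through the bits of the exponent 10 left-to-right: at each bit after the leading one, square the running value, then multiply by 37 if the bit is 1 (always reducing mod 46):
  bit 1 = 1 (leading): start with 37.
  bit 2 = 0: square 37^2 = 1369 ≡ 35 (mod 46).
  bit 3 = 1: square 35^2 = 1225 ≡ 29; bit is 1, so multiply 29·37 = 1073 ≡ 15 (mod 46).
  bit 4 = 0: square 15^2 = 225 ≡ 41 (mod 46).
Final value: 37^10 ≡ 41 (mod 46).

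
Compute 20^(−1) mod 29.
20^(−1) ≡ 16 (mod 29)

Apply the extended Euclidean algorithm to (29, 20), tracking rows (r, s, t) with s·29 + t·20 = r. Each division r_prev = q·r_cur + r_new produces the new row as (previous row) − q·(current row):
  row A: (29, 1, 0)   [1·29 + 0·20 = 29]
  row B: (20, 0, 1)   [0·29 + 1·20 = 20]
  29 = 1·20 + 9   → row C = row A − 1·row B = (9, 1, −1)   [check: 1·29 − 1·20 = 9]
  20 = 2·9 + 2   → row D = row B − 2·row C = (2, −2, 3)   [check: −2·29 + 3·20 = 2]
  9 = 4·2 + 1   → row E = row C − 4·row D = (1, 9, −13)   [check: 9·29 − 13·20 = 1]
  2 = 2·1 + 0   → remainder 0, stop. gcd = 1 (last nonzero row E).
The gcd is 1, so 20 is invertible mod 29. The last nonzero row gives 9·29 − 13·20 = 1, so t = −13. So 20^(−1) ≡ −13 ≡ 16 (mod 29). Verify: 20 · 16 = 320 ≡ 1 (mod 29). ✓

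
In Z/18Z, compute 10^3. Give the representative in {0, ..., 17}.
10

Use repeated squaring. Binary(3) = 11. Walk through the bits of the exponent 3 left-to-right: at each bit after the leading one, square the running value, then multiply by 10 if the bit is 1 (always reducing mod 18):
  bit 1 = 1 (leading): start with 10.
  bit 2 = 1: square 10^2 = 100 ≡ 10; bit is 1, so multiply 10·10 = 100 ≡ 10 (mod 18).
Final value: 10^3 ≡ 10 (mod 18).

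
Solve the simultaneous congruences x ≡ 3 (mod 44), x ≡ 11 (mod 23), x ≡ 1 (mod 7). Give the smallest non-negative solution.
The moduli 44, 23, 7 are pairwise coprime, so by the CRT there is a unique solution mod 44·23·7 = 7084.
Solve by successive substitution. Start with x ≡ 3 (mod 44).
  Combine with x ≡ 11 (mod 23): write x = 3 + 44·t and require 3 + 44·t ≡ 11 (mod 23), i.e. 44·t ≡ 11 − 3 ≡ 8 (mod 23). Since 44^(−1) ≡ 11 (mod 23) (44 ≡ 21 (mod 23)), t ≡ 11·8 ≡ 19 (mod 23). So x ≡ 3 + 44·19 = 839 (mod 1012).
  Combine with x ≡ 1 (mod 7): write x = 839 + 1012·t and require 839 + 1012·t ≡ 1 (mod 7), i.e. 1012·t ≡ 1 − 839 ≡ 2 (mod 7). Since 1012^(−1) ≡ 2 (mod 7) (1012 ≡ 4 (mod 7)), t ≡ 2·2 ≡ 4 (mod 7). So x ≡ 839 + 1012·4 = 4887 (mod 7084).
Unique solution in [0, 7084): x = 4887.

Final answer: x ≡ 4887 (mod 7084); the representative in [0, 7084) is 4887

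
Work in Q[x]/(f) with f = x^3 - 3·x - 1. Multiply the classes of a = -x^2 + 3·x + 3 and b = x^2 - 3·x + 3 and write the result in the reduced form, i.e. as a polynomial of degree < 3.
a · b ≡ -12·x^2 + 17·x + 15 (mod f(x))

First multiply in Q[x] without reducing: a · b = -x^4 + 6·x^3 - 9·x^2 + 9. Now divide by f(x) = x^3 - 3·x - 1, eliminating the leading term at each step:
  leading term -x^4: subtract (-x)·f(x) = -x^4 + 3·x^2 + x, leaving 6·x^3 - 12·x^2 - x + 9
  leading term 6·x^3: subtract (6)·f(x) = 6·x^3 - 18·x - 6, leaving -12·x^2 + 17·x + 15
The degree is now < 3, so this is the remainder. Hence a · b ≡ -12·x^2 + 17·x + 15 in Q[x]/(f).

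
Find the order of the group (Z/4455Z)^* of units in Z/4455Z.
|(Z/4455Z)^*| = 2160

(Z/4455Z)^* consists of the classes a with gcd(a, 4455) = 1, so its order is φ(4455). φ is multiplicative, with φ(p^e) = p^e − p^(e−1). Factorise 4455 = 3^4 · 5 · 11. Then
  φ(4455) = (3^4 − 3^3) · (5 − 1) · (11 − 1) = 54 · 4 · 10 = 2160.
Thus |(Z/4455Z)^*| = 2160.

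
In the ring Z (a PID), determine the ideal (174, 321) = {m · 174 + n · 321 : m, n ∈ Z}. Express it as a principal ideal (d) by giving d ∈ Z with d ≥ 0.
(174, 321) = (3); d = 3

In the PID Z, (a, b) is generated by gcd(a, b). Compute gcd(321, 174) with the extended Euclidean algorithm, tracking rows (r, s, t) with s·321 + t·174 = r:
  row A: (321, 1, 0)   [1·321 + 0·174 = 321]
  row B: (174, 0, 1)   [0·321 + 1·174 = 174]
  321 = 1·174 + 147   → row C = row A − 1·row B = (147, 1, −1)   [check: 1·321 − 1·174 = 147]
  174 = 1·147 + 27   → row D = row B − 1·row C = (27, −1, 2)   [check: −1·321 + 2·174 = 27]
  147 = 5·27 + 12   → row E = row C − 5·row D = (12, 6, −11)   [check: 6·321 − 11·174 = 12]
  27 = 2·12 + 3   → row F = row D − 2·row E = (3, −13, 24)   [check: −13·321 + 24·174 = 3]
  12 = 4·3 + 0   → remainder 0, stop. gcd = 3 (last nonzero row F).
So gcd(174, 321) = 3, with Bézout identity −13·321 + 24·174 = 3. Containment (⊇): the Bézout identity exhibits 3 as an element of (174, 321), giving (3) ⊆ (174, 321). Containment (⊆): since 3 | 174 and 3 | 321 (174 = 3·58, 321 = 3·107), every Z-linear combination of 174 and 321 is divisible by 3, so (174, 321) ⊆ (3). Therefore (174, 321) = (3), d = 3.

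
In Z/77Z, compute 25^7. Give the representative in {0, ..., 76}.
53

Use repeated squaring. Binary(7) = 111. Walk through the bits of the exponent 7 left-to-right: at each bit after the leading one, square the running value, then multiply by 25 if the bit is 1 (always reducing mod 77):
  bit 1 = 1 (leading): start with 25.
  bit 2 = 1: square 25^2 = 625 ≡ 9; bit is 1, so multiply 9·25 = 225 ≡ 71 (mod 77).
  bit 3 = 1: square 71^2 = 5041 ≡ 36; bit is 1, so multiply 36·25 = 900 ≡ 53 (mod 77).
Final value: 25^7 ≡ 53 (mod 77).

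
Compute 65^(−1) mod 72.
Apply the extended Euclidean algorithm to (72, 65), tracking rows (r, s, t) with s·72 + t·65 = r. Each division r_prev = q·r_cur + r_new produces the new row as (previous row) − q·(current row):
  row A: (72, 1, 0)   [1·72 + 0·65 = 72]
  row B: (65, 0, 1)   [0·72 + 1·65 = 65]
  72 = 1·65 + 7   → row C = row A − 1·row B = (7, 1, −1)   [check: 1·72 − 1·65 = 7]
  65 = 9·7 + 2   → row D = row B − 9·row C = (2, −9, 10)   [check: −9·72 + 10·65 = 2]
  7 = 3·2 + 1   → row E = row C − 3·row D = (1, 28, −31)   [check: 28·72 − 31·65 = 1]
  2 = 2·1 + 0   → remainder 0, stop. gcd = 1 (last nonzero row E).
The gcd is 1, so 65 is invertible mod 72. The last nonzero row gives 28·72 − 31·65 = 1, so t = −31. So 65^(−1) ≡ −31 ≡ 41 (mod 72). Verify: 65 · 41 = 2665 ≡ 1 (mod 72). ✓

Final answer: 65^(−1) ≡ 41 (mod 72)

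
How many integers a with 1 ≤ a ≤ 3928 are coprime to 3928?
1960

The number of a ∈ {1, ..., 3928} with gcd(a, 3928) = 1 is by definition Euler's totient φ(3928). φ is multiplicative, with φ(p^e) = p^e − p^(e−1). Factorise 3928 = 2^3 · 491. Then
  φ(3928) = (2^3 − 2^2) · (491 − 1) = 4 · 490 = 1960.
So there are 1960 such integers.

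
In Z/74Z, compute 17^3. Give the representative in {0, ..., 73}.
29

Use repeated squaring. Binary(3) = 11. Walk through the bits of the exponent 3 left-to-right: at each bit after the leading one, square the running value, then multiply by 17 if the bit is 1 (always reducing mod 74):
  bit 1 = 1 (leading): start with 17.
  bit 2 = 1: square 17^2 = 289 ≡ 67; bit is 1, so multiply 67·17 = 1139 ≡ 29 (mod 74).
Final value: 17^3 ≡ 29 (mod 74).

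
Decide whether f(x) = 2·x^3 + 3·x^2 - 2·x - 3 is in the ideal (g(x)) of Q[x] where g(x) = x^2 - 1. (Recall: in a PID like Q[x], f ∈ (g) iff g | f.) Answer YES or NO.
YES

In Q[x] the ideal (g) consists of all multiples of g, so f ∈ (g) iff g | f, i.e. iff the remainder of f on division by g is 0. Divide f by g (g is monic, so eliminate the leading term of the running remainder at each step):
  leading term 2·x^3: subtract (2·x)·g(x) = 2·x^3 - 2·x, leaving 3·x^2 - 3
  leading term 3·x^2: subtract (3)·g(x) = 3·x^2 - 3, leaving 0
The remainder is 0, so f(x) = g(x) · h(x) with h(x) = 2·x + 3. Hence g | f, i.e. f ∈ (g).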